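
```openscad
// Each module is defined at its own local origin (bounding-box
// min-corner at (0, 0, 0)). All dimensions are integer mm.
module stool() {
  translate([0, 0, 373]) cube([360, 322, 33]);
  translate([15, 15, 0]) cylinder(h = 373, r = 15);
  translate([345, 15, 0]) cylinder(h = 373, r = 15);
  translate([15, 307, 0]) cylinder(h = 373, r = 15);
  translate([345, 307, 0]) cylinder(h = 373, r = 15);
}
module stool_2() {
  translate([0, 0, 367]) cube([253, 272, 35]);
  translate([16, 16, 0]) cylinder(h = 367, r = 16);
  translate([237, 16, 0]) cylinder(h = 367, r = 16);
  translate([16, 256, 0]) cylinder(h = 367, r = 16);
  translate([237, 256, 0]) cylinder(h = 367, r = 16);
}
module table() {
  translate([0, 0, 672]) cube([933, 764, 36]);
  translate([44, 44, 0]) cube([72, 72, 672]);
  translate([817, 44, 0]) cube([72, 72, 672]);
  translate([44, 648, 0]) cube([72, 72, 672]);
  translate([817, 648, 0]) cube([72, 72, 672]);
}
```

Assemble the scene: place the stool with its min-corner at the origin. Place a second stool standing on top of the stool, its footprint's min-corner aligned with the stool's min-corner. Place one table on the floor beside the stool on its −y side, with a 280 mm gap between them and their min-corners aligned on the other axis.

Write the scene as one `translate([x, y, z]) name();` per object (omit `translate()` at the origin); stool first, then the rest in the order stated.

stool();
translate([0, 0, 406]) stool_2();
translate([0, -1044, 0]) table();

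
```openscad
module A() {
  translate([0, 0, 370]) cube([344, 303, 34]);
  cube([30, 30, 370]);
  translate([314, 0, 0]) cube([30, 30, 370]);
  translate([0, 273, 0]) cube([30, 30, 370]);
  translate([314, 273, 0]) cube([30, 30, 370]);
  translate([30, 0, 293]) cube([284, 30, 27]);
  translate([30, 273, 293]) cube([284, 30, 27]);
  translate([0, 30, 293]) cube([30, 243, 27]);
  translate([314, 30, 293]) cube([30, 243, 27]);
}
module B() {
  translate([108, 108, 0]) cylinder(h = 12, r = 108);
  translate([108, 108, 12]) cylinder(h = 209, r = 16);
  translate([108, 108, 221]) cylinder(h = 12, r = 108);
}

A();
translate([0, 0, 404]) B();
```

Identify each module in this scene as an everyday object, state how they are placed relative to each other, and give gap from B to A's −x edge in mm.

A is a stool. B is a spool. The spool is on top of the stool. The gap from the spool to the stool's −x edge is 0 mm.

The spool's min-x is at 0; the stool's min-x is 0; gap = 0 mm.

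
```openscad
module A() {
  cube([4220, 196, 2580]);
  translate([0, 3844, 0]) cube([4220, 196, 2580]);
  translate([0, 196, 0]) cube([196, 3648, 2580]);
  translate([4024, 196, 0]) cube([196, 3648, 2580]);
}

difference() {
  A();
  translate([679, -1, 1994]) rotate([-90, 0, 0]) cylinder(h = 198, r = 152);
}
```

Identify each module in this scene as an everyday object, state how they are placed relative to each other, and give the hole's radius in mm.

The subtracted cylinder has r = 152 mm.

A is a house frame. The house frame has a circular hole through its front wall. The hole's radius is 152 mm.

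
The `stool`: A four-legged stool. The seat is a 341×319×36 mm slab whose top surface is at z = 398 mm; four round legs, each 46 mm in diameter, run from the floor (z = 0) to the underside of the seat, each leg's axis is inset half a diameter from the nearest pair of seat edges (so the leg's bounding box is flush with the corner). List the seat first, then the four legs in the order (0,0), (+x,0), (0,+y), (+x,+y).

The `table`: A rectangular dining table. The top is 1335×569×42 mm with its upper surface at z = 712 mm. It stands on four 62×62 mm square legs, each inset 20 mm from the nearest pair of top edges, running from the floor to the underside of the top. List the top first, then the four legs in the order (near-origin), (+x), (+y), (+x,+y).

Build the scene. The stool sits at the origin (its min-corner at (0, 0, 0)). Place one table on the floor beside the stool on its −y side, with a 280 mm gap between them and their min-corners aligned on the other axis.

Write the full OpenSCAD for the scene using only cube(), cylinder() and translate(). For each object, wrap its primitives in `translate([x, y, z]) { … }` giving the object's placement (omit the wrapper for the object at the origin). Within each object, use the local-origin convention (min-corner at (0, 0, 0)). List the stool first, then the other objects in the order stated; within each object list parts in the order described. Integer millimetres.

translate([0, 0, 362]) cube([341, 319, 36]);
translate([23, 23, 0]) cylinder(h = 362, r = 23);
translate([318, 23, 0]) cylinder(h = 362, r = 23);
translate([23, 296, 0]) cylinder(h = 362, r = 23);
translate([318, 296, 0]) cylinder(h = 362, r = 23);
translate([0, -849, 0]) {
  translate([0, 0, 670]) cube([1335, 569, 42]);
  translate([20, 20, 0]) cube([62, 62, 670]);
  translate([1253, 20, 0]) cube([62, 62, 670]);
  translate([20, 487, 0]) cube([62, 62, 670]);
  translate([1253, 487, 0]) cube([62, 62, 670]);
}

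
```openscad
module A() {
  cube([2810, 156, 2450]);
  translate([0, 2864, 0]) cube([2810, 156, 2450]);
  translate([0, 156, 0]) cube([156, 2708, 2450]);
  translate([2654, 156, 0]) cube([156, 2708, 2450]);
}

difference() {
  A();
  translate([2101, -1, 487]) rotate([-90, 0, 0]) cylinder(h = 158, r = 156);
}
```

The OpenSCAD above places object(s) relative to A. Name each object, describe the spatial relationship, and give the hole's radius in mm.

A is a house frame. The house frame has a circular hole through its front wall. The hole's radius is 156 mm.

The subtracted cylinder has r = 156 mm.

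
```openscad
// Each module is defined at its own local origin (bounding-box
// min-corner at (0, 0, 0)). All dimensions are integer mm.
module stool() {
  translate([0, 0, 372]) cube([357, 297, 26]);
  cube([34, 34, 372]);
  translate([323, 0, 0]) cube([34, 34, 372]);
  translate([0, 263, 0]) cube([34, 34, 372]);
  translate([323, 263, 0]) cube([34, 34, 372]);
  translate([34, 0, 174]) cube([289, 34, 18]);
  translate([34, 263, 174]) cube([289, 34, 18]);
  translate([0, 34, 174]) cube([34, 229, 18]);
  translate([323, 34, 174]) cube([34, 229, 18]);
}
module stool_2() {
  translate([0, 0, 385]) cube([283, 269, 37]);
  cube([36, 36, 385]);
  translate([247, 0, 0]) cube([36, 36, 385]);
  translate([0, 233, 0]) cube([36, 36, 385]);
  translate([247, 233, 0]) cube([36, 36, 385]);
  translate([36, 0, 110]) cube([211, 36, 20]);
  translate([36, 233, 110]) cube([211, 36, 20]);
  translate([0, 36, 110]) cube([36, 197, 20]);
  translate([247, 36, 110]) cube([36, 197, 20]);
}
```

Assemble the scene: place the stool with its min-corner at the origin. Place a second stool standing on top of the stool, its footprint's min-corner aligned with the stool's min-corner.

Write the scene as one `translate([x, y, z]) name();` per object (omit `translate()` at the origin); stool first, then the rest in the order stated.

stool();
translate([0, 0, 398]) stool_2();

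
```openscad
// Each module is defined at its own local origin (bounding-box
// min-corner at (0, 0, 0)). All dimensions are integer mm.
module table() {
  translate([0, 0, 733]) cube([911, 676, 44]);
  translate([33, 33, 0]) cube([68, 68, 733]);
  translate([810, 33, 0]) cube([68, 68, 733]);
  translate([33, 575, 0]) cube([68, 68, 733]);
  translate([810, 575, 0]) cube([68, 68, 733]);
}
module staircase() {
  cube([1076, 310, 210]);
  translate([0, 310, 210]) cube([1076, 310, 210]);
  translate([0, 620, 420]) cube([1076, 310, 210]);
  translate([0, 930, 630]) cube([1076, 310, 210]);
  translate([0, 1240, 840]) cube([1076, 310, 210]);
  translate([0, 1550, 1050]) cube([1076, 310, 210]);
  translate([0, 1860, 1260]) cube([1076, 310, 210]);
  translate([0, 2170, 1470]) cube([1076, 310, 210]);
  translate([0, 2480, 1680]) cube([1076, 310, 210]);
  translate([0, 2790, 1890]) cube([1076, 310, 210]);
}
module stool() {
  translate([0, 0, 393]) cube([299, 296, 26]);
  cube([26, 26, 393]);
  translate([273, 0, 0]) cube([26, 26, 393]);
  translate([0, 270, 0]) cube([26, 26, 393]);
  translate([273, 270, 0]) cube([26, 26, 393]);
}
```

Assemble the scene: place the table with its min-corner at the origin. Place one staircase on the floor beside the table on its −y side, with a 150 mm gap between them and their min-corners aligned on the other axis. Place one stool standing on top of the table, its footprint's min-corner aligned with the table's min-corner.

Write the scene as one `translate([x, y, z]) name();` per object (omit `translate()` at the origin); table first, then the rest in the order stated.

table();
translate([0, -3250, 0]) staircase();
translate([0, 0, 777]) stool();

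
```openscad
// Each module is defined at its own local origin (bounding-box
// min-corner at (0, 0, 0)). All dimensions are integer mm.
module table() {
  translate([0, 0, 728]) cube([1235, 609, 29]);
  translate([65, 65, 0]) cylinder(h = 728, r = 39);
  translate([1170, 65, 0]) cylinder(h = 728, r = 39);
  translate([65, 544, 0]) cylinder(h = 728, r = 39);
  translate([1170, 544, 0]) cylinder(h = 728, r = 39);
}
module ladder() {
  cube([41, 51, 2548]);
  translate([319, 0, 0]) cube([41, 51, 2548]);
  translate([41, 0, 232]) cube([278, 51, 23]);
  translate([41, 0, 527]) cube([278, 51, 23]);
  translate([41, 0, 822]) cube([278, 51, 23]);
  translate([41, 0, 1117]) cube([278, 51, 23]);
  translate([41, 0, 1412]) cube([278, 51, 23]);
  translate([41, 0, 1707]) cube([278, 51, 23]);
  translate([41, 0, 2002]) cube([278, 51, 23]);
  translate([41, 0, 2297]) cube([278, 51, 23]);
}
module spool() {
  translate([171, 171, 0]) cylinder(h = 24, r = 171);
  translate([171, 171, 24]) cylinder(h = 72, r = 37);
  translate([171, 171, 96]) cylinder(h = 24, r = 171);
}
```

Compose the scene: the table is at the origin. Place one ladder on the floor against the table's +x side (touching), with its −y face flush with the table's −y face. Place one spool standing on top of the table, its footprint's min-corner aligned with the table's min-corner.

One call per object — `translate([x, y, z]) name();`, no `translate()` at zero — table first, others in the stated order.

table();
translate([1235, 0, 0]) ladder();
translate([0, 0, 757]) spool();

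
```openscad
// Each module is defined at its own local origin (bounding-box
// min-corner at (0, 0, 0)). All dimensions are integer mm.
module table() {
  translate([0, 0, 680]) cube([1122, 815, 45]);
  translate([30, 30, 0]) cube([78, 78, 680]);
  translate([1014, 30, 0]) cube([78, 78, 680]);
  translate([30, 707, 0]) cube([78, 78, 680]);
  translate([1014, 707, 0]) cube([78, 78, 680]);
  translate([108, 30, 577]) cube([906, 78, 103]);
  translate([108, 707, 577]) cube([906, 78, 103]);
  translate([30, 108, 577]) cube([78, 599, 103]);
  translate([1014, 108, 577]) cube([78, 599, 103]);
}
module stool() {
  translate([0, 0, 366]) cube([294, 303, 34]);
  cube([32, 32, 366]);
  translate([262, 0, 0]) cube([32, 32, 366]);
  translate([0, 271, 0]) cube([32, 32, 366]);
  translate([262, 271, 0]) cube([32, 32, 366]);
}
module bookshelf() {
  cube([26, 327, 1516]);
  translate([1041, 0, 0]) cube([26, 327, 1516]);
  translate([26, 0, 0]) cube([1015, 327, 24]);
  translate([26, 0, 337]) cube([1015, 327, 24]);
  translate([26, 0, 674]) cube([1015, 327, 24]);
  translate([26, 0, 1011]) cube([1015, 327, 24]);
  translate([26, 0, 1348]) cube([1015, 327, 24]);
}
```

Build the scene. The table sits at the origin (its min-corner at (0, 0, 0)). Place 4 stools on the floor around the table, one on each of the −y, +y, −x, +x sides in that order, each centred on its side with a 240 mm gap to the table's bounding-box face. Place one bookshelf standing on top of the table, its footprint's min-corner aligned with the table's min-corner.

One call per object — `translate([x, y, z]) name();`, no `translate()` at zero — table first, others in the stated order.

table();
translate([414, -543, 0]) stool();
translate([414, 1055, 0]) stool();
translate([-534, 256, 0]) stool();
translate([1362, 256, 0]) stool();
translate([0, 0, 725]) bookshelf();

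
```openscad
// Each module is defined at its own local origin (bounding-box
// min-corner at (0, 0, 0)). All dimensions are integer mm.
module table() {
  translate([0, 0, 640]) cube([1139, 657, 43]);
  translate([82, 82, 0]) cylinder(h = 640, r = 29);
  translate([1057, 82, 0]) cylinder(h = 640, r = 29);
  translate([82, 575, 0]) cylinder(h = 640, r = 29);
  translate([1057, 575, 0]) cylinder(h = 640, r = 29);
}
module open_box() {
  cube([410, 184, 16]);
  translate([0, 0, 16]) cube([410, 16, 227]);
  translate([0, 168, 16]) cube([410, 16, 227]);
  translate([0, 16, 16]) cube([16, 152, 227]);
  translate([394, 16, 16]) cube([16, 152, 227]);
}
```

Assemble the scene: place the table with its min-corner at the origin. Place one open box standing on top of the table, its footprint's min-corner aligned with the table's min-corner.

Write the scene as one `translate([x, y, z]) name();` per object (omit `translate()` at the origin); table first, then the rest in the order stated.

table();
translate([0, 0, 683]) open_box();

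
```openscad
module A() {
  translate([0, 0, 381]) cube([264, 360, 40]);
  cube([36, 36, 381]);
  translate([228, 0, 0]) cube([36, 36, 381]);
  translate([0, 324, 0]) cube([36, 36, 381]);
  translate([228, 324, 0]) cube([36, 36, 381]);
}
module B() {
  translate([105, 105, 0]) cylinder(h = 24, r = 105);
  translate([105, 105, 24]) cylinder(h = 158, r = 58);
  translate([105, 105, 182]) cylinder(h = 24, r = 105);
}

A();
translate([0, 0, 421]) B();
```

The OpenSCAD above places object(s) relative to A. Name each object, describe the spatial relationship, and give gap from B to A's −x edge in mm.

A is a stool. B is a spool. The spool is on top of the stool. The gap from the spool to the stool's −x edge is 0 mm.

The spool's min-x is at 0; the stool's min-x is 0; gap = 0 mm.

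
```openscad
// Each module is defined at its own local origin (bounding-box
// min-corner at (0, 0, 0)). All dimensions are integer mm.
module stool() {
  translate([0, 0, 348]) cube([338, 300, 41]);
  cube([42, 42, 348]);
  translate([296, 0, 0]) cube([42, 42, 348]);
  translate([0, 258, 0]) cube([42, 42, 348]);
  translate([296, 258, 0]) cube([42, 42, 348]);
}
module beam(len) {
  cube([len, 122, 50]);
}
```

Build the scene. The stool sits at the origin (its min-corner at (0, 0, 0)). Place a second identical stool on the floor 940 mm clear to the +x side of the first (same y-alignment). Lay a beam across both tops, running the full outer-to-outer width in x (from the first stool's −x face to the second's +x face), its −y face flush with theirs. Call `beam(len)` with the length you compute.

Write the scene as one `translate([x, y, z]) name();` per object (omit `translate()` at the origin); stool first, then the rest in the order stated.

stool();
translate([1278, 0, 0]) stool();
translate([0, 0, 389]) beam(1616);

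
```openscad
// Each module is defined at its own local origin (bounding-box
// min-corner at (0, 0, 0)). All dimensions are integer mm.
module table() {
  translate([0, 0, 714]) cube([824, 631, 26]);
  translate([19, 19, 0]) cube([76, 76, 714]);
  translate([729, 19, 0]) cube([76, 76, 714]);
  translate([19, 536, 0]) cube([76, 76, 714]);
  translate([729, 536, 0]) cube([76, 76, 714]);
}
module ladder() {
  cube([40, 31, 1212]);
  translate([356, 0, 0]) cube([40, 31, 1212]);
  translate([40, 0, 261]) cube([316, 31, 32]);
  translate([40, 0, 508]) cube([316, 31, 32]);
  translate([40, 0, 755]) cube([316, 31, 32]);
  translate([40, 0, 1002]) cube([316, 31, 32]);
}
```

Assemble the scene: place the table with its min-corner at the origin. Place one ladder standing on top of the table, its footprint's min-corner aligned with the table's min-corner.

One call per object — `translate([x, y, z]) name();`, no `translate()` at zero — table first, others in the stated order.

table();
translate([0, 0, 740]) ladder();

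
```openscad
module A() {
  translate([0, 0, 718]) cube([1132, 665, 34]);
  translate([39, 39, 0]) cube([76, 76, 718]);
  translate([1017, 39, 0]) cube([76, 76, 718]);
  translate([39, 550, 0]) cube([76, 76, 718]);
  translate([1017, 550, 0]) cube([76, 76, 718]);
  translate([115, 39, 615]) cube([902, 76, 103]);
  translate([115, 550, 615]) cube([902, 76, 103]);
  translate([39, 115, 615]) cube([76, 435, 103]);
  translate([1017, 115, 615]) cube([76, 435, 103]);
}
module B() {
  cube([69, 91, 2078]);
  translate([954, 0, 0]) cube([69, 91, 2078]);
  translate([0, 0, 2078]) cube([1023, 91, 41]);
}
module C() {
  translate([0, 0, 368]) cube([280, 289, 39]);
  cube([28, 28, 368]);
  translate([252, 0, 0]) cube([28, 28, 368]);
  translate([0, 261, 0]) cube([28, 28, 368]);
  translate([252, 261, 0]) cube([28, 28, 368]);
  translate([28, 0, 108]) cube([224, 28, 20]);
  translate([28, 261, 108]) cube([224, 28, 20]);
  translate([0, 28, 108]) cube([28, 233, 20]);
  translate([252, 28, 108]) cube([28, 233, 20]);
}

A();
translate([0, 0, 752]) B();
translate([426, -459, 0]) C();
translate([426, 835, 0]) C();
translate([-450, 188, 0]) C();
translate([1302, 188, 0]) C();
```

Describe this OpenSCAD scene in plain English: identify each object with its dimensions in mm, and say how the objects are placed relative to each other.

A is a rectangular dining table. The top is 1132×665×34 mm with its upper surface at z = 752 mm. It stands on four 76×76 mm square legs, each inset 39 mm from the nearest pair of top edges, running from the floor to the underside of the top. Four apron rails, 76 mm thick and 103 mm tall, run between adjacent legs with their top edges flush with the underside of the top and their outer faces flush with the legs' outer faces.

B is a rectangular door frame: two vertical jambs of 69×91 mm section, 2078 mm tall, with a clear opening 885 mm wide between their inner faces. A header 41 mm tall and 91 mm deep lies on top of the jambs and spans the full outside width.

C is a simple wooden stool: a rectangular seat 280 mm (x) by 289 mm (y), 39 mm thick, top face at z = 407 mm, on four square legs, each 28×28 mm in cross-section. The legs rest on z = 0, each flush with a corner of the seat. Four stretchers, 28 mm wide and 20 mm tall, connect adjacent legs with their undersides at z = 108 mm, each running between the inner faces of the legs it joins and aligned with the legs' outer faces on the other axis.

The door frame is on top of the table. Four stools sit around the table at the −y, +y, −x, +x sides.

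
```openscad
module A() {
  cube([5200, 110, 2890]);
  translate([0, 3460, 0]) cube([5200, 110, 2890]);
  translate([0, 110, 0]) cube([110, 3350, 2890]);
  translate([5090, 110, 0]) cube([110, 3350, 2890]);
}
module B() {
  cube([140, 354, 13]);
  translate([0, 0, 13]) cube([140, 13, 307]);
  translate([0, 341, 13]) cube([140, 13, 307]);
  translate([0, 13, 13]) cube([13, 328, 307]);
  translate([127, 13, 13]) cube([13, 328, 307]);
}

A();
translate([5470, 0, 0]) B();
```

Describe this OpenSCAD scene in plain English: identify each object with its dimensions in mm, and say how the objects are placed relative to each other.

A is a box-shaped house frame (walls only): outside footprint 5200×3570 mm, wall height 2890 mm, wall thickness 110 mm. The two y-facing walls run the full x-width; the two x-facing walls fit between the inner faces of the y-facing walls.

B is an open-topped rectangular box: outside dimensions 140×354×320 mm, with a uniform wall and base thickness of 13 mm. The base is a full 140×354 slab on the floor; four walls sit on top of the base. The front and back walls (the −y and +y sides) span the full width; the two side walls fit between them.

The open box is on the floor beside the house frame on its +x side.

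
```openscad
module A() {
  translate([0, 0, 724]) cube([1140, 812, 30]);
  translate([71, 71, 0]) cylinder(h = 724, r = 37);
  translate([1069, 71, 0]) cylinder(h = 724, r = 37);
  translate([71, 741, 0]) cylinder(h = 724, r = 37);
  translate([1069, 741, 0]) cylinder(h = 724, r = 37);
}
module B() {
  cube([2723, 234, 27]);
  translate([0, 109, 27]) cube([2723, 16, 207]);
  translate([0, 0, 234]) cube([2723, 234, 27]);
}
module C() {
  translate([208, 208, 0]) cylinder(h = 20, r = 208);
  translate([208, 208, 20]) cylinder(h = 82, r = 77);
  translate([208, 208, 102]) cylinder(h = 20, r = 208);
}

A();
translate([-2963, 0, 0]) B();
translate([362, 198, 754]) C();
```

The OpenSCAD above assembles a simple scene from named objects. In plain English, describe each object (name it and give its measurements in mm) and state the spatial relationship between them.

A is a table: top 1140 mm (x) × 812 mm (y), 30 mm thick, upper face at z = 754 mm, on four round legs of 74 mm diameter, each leg's bounding box inset 34 mm from the nearest pair of top edges, running from z = 0 to the bottom of the top.

B is an I-beam lying along x, 2723 mm long. Overall section height 261 mm. Two flanges 234 mm wide (y) and 27 mm thick, one on the floor and one at the top; a web 16 mm thick runs between them, centred on the flange width.

C is a spool: two coaxial disc flanges of radius 208 mm and thickness 20 mm, joined by a core cylinder of radius 77 mm and height 82 mm. The lower flange rests on z = 0 and the three cylinders share a vertical axis.

The I-beam is on the floor beside the table on its −x side. The spool is on top of the table, centred.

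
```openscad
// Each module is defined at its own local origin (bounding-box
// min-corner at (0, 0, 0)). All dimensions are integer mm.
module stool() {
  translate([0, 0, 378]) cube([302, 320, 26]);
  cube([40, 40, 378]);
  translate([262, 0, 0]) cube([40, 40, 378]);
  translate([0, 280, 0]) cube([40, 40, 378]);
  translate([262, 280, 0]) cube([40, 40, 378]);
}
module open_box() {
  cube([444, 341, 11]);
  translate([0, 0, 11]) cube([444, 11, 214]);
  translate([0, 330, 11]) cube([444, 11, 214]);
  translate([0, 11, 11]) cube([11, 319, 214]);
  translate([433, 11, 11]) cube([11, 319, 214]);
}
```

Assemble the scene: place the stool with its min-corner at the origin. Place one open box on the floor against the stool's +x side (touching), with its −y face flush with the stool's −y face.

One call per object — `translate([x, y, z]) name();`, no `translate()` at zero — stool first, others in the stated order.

stool();
translate([302, 0, 0]) open_box();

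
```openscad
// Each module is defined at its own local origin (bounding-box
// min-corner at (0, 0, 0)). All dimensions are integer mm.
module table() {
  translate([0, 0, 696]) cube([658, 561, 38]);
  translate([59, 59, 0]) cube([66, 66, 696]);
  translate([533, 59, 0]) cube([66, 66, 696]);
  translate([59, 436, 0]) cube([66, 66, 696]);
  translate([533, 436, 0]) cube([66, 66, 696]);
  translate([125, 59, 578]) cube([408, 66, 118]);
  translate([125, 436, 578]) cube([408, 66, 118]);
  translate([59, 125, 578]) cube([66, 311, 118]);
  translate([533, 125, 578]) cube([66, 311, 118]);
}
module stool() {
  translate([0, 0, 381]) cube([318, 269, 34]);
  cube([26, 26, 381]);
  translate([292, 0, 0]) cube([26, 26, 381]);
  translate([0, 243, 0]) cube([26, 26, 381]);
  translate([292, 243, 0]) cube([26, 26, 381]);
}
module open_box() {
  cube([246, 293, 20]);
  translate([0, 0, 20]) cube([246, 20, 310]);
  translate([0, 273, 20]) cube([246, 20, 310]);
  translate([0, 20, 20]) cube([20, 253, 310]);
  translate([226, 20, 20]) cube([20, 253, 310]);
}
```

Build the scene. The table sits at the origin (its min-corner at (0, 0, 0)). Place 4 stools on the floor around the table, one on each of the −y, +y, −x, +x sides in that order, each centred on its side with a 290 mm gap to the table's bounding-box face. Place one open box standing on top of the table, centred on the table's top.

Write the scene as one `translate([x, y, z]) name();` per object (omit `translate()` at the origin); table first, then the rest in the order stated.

table();
translate([170, -559, 0]) stool();
translate([170, 851, 0]) stool();
translate([-608, 146, 0]) stool();
translate([948, 146, 0]) stool();
translate([206, 134, 734]) open_box();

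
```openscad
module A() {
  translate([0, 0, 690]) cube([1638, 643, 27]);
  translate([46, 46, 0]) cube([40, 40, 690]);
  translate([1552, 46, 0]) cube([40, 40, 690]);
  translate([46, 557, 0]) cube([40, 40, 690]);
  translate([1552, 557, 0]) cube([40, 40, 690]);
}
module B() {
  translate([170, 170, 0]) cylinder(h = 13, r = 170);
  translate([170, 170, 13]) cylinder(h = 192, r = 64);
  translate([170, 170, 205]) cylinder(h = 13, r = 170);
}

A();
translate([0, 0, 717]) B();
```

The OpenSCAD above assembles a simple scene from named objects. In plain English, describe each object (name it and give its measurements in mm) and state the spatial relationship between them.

A is a table: top 1638 mm (x) × 643 mm (y), 27 mm thick, upper face at z = 717 mm, on four 40×40 mm square legs, each inset 46 mm from the nearest pair of top edges, running from z = 0 to the bottom of the top.

B is a spool: two coaxial disc flanges of radius 170 mm and thickness 13 mm, joined by a core cylinder of radius 64 mm and height 192 mm. The lower flange rests on z = 0 and the three cylinders share a vertical axis.

The spool is on top of the table.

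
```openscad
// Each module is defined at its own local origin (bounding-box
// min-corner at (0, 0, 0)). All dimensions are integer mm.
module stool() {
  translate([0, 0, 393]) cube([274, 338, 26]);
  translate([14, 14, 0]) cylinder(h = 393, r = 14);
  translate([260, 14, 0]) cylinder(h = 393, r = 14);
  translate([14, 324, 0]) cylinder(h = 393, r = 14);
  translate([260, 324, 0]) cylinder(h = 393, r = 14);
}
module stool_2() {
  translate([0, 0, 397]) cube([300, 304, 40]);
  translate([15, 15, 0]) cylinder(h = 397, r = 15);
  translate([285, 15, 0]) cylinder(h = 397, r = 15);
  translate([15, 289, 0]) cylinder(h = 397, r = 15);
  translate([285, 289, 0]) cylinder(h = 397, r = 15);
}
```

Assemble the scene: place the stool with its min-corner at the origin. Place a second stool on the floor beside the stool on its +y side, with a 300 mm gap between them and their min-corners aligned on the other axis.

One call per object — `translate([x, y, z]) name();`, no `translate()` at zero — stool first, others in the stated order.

stool();
translate([0, 638, 0]) stool_2();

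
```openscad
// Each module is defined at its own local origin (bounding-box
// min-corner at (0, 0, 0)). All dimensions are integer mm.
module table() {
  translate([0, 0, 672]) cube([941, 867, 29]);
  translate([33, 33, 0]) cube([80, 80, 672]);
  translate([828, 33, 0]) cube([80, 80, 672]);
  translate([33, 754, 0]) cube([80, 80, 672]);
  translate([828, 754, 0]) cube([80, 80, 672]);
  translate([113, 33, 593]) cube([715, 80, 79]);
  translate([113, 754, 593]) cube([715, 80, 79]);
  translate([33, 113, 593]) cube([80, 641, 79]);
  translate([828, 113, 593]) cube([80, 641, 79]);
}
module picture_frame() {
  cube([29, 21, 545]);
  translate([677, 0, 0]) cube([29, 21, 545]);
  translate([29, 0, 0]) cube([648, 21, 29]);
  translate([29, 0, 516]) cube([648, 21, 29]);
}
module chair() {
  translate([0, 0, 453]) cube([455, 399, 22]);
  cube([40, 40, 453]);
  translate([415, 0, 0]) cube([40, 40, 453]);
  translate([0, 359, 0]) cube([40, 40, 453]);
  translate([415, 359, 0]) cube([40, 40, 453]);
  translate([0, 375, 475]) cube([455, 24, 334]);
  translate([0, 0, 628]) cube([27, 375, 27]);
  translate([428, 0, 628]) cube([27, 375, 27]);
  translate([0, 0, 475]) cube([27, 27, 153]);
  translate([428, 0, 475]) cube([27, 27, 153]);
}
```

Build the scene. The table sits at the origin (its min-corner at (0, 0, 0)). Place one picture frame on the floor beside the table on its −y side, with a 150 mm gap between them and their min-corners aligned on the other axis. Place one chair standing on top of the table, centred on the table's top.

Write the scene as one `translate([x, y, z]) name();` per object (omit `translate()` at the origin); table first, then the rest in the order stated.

table();
translate([0, -171, 0]) picture_frame();
translate([243, 234, 701]) chair();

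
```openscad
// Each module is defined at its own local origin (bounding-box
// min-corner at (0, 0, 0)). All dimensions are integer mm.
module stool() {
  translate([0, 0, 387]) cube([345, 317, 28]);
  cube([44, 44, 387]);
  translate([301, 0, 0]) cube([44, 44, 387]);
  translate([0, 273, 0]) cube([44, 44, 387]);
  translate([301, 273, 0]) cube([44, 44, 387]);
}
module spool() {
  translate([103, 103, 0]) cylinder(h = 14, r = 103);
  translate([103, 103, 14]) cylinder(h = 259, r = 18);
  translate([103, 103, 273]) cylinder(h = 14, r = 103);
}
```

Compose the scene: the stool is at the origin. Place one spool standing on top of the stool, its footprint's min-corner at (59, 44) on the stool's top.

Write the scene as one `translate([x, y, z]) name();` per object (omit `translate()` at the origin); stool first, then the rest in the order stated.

stool();
translate([59, 44, 415]) spool();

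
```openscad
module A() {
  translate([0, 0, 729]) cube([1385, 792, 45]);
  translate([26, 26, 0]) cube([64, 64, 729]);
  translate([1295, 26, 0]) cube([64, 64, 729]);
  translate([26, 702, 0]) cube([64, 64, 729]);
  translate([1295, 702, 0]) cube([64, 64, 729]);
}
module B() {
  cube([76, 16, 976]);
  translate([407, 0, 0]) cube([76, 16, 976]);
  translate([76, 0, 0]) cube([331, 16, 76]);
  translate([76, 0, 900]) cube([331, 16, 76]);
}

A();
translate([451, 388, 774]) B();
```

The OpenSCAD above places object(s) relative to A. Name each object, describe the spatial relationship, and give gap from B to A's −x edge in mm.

A is a table. B is a picture frame. The picture frame is on top of the table, centred. The gap from the picture frame to the table's −x edge is 451 mm.

The picture frame's min-x is at 451; the table's min-x is 0; gap = 451 mm.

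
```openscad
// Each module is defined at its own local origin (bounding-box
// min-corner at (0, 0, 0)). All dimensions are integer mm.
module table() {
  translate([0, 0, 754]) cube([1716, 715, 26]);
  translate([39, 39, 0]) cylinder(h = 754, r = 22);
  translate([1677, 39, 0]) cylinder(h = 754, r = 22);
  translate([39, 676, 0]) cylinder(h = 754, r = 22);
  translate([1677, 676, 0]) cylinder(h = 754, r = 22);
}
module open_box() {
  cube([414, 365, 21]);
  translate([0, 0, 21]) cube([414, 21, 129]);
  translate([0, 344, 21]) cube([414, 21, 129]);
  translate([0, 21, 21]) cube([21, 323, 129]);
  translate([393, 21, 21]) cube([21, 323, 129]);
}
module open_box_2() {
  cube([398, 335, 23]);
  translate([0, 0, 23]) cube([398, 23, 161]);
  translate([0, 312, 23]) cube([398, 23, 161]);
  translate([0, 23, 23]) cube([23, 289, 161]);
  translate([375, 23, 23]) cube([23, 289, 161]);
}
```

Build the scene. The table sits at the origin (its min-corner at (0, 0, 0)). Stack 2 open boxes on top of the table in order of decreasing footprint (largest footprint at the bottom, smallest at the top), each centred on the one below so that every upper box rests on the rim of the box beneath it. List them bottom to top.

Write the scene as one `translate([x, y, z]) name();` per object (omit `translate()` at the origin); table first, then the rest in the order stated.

table();
translate([651, 175, 780]) open_box();
translate([659, 190, 930]) open_box_2();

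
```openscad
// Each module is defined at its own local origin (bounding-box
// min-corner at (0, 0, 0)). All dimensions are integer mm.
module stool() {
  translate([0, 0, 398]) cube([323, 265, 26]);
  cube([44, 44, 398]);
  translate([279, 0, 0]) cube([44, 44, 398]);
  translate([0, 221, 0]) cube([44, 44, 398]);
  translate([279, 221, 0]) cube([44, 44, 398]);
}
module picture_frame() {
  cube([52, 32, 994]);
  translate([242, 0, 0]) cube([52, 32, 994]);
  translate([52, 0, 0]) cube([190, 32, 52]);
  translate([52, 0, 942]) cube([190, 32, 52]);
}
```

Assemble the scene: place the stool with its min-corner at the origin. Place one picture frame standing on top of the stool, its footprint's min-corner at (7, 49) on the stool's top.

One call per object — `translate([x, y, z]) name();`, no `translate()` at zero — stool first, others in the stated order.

stool();
translate([7, 49, 424]) picture_frame();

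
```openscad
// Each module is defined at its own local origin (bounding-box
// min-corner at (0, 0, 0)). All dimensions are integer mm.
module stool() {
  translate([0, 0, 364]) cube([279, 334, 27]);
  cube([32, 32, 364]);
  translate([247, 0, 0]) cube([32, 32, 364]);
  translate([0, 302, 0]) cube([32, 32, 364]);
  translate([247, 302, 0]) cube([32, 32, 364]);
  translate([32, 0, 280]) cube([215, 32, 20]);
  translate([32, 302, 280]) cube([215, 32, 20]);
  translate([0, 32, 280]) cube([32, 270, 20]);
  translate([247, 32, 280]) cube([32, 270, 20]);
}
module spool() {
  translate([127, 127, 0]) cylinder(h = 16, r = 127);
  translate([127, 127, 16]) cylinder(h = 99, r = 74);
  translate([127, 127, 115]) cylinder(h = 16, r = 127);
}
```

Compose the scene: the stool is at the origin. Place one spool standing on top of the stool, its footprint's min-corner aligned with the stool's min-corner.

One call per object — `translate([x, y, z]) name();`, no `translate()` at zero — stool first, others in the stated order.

stool();
translate([0, 0, 391]) spool();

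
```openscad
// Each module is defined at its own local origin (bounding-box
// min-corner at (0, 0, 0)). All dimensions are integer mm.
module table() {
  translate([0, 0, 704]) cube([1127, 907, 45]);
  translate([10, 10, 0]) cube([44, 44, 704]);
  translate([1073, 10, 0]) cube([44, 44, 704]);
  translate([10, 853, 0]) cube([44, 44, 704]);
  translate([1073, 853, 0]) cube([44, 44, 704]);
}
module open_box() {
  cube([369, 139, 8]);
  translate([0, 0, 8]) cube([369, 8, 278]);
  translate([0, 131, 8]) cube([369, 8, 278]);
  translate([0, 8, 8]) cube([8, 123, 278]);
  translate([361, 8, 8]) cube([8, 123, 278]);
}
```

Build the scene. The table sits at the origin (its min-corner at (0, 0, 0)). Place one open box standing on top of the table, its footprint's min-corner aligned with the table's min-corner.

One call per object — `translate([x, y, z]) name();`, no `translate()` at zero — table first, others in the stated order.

table();
translate([0, 0, 749]) open_box();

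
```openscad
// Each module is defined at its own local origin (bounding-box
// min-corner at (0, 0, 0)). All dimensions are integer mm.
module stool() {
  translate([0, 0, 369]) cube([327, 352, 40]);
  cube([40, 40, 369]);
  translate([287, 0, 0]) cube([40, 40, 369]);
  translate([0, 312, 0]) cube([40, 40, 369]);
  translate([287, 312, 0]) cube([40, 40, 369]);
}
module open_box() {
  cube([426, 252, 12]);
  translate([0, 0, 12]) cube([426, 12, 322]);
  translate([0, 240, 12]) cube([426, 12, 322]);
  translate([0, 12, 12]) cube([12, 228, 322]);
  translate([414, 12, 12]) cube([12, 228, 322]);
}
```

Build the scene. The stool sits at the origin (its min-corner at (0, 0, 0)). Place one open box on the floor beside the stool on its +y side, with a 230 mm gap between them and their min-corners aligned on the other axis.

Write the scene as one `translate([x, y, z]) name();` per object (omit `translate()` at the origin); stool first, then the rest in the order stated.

stool();
translate([0, 582, 0]) open_box();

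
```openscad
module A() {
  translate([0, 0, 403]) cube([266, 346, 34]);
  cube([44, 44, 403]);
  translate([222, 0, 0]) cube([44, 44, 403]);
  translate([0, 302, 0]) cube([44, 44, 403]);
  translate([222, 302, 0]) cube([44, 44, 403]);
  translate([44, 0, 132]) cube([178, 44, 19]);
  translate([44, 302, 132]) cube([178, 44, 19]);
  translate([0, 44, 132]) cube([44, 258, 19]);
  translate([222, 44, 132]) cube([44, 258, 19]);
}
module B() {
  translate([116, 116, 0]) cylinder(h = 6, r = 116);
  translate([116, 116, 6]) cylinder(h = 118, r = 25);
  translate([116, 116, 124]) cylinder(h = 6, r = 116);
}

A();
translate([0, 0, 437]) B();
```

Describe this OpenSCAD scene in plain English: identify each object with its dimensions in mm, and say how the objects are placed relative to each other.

A is a four-legged stool. The seat is 266×346 mm, 34 mm thick, top at z = 437 mm. It stands on four square legs, each 44×44 mm in cross-section, from z = 0 to the seat underside, each flush with a corner of the seat. Four stretchers, 44 mm wide and 19 mm tall, connect adjacent legs with their undersides at z = 132 mm, each running between the inner faces of the legs it joins and aligned with the legs' outer faces on the other axis.

B is a spool: two coaxial disc flanges of radius 116 mm and thickness 6 mm, joined by a core cylinder of radius 25 mm and height 118 mm. The lower flange rests on z = 0 and the three cylinders share a vertical axis.

The spool is on top of the stool.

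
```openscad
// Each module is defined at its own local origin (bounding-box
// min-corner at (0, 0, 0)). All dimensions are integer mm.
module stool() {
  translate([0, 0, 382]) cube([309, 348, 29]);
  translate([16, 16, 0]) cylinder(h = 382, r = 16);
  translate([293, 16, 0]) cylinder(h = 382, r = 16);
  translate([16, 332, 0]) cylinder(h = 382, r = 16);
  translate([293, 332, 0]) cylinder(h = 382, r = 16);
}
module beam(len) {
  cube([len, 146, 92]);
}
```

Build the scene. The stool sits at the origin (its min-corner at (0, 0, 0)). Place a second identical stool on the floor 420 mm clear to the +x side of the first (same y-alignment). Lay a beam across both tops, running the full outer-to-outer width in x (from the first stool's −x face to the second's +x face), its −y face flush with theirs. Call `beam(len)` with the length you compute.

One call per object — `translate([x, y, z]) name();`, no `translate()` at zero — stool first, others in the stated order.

stool();
translate([729, 0, 0]) stool();
translate([0, 0, 411]) beam(1038);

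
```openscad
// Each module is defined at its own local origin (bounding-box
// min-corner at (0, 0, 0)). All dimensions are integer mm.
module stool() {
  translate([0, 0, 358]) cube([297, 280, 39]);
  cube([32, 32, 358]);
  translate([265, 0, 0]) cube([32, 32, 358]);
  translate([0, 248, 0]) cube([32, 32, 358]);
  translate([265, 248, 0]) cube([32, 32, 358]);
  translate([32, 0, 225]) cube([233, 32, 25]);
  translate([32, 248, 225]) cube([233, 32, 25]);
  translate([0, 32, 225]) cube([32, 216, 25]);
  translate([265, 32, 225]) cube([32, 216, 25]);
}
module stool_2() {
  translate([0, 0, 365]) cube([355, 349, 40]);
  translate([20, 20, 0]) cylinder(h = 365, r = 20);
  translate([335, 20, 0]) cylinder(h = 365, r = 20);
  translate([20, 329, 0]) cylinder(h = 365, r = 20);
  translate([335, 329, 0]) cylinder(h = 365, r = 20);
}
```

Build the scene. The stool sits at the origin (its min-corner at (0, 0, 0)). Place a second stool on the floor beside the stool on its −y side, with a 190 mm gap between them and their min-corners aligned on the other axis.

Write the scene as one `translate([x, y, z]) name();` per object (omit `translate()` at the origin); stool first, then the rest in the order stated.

stool();
translate([0, -539, 0]) stool_2();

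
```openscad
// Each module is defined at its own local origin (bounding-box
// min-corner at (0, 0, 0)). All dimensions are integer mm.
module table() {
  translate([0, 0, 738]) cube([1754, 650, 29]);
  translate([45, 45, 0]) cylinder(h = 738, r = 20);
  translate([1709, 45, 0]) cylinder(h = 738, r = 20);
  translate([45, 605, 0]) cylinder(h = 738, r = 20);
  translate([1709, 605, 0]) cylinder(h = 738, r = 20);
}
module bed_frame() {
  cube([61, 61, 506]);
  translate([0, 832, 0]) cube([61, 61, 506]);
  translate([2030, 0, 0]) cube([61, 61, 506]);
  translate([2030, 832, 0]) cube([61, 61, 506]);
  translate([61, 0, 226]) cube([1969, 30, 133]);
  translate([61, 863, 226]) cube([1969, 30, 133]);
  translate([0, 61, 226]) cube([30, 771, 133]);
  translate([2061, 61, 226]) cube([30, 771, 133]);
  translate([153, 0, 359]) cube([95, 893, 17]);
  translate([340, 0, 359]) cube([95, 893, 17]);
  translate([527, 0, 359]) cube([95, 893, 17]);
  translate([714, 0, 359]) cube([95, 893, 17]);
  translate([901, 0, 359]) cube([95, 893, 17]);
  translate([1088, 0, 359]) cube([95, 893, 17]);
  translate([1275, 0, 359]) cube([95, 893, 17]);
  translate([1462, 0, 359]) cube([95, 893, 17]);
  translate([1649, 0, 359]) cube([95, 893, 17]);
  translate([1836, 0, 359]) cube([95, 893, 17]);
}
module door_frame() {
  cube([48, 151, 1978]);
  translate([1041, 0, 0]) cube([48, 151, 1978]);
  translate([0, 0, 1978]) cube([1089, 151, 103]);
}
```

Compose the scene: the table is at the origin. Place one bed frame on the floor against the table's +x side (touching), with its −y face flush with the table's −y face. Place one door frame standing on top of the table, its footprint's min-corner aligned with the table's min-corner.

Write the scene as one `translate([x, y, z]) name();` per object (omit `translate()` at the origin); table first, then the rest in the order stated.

table();
translate([1754, 0, 0]) bed_frame();
translate([0, 0, 767]) door_frame();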